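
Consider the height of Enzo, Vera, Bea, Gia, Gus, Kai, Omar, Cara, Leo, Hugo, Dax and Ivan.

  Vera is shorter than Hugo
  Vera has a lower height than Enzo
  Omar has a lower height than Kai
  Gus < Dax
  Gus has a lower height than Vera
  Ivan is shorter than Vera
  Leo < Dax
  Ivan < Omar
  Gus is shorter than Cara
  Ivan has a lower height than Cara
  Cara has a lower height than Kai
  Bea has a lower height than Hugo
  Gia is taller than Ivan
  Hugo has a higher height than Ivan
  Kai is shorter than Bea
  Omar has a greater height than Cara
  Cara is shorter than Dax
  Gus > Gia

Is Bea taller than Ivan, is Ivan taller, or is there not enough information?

Bea

Ivan < Gia < Gus < Cara < Omar < Kai < Bea, by transitivity through Gia, Gus, Cara, Omar, Kai.
So Bea is taller.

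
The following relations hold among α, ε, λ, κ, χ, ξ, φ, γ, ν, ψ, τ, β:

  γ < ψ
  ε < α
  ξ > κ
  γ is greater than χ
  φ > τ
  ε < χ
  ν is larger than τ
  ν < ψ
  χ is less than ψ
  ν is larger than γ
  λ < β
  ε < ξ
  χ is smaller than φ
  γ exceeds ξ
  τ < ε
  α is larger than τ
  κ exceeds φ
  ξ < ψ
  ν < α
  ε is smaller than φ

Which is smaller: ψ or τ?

τ

Chaining the given relations: τ < ε < χ < φ < κ < ξ < γ < ν < ψ.
So τ < ψ; τ is the smaller of the two.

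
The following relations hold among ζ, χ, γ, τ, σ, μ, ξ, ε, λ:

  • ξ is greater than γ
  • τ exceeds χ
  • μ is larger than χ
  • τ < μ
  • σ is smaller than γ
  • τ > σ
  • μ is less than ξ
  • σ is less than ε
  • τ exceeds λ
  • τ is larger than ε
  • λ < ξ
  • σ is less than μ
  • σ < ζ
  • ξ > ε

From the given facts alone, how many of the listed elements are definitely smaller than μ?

5

Directly below μ: σ, χ, τ.
One step further: ε, λ (5 so far).
No other element is forced below μ by the given relations, so the count is 5.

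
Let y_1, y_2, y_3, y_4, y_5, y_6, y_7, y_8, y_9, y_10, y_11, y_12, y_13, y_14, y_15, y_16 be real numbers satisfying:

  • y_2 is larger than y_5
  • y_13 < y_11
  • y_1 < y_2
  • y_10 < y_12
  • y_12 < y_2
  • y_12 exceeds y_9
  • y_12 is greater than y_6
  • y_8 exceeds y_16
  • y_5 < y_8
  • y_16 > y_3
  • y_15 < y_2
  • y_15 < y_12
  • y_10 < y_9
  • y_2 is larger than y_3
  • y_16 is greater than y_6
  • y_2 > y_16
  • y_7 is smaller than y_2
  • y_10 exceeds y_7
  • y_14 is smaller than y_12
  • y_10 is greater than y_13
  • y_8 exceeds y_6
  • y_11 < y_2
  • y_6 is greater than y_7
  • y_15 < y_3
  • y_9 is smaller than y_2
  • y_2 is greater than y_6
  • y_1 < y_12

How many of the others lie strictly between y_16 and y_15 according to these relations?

Chaining upward from y_15 reaches: y_3, y_12, y_2, y_8.
Chaining downward from y_16 reaches: y_7, y_6, y_3.
Strictly between y_15 and y_16 are those in both lists: y_3 — 1 element.

1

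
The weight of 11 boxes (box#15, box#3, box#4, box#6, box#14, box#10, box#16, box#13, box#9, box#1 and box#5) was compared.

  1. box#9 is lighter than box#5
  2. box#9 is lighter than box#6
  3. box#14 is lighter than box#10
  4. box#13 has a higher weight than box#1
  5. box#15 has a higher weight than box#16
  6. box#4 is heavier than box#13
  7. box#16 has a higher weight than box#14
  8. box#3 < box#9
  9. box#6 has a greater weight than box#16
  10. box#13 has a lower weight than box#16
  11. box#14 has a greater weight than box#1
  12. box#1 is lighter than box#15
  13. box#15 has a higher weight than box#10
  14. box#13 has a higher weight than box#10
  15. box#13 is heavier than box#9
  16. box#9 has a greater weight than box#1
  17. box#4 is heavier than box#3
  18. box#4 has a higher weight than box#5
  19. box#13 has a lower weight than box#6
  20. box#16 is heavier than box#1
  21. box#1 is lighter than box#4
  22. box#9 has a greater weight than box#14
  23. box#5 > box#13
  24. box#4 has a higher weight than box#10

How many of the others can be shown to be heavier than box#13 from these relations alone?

The elements the relations force above box#13 are box#5, box#4, box#16, box#6, box#15 — no chain reaches any other.
That is 5.

5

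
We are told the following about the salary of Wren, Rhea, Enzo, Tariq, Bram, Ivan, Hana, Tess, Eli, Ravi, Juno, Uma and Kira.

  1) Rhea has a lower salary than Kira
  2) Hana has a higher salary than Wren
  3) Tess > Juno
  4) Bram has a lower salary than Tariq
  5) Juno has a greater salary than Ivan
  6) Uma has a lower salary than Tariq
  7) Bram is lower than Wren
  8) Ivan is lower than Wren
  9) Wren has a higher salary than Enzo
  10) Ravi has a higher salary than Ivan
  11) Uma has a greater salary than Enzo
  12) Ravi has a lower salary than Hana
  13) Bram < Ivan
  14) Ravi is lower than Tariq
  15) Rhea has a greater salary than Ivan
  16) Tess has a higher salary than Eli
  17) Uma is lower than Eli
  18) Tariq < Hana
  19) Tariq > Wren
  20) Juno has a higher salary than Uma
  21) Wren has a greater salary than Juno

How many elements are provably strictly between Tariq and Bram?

4

The relations place Bram below Tariq. An element lies strictly between them when it is forced above Bram and also forced below Tariq.
Above Bram: {Ivan, Juno, Wren, Rhea, Ravi, Kira, Tess, Hana}. Below Tariq: {Enzo, Uma, Ivan, Juno, Wren, Ravi}.
Intersection: {Ivan, Juno, Wren, Ravi} — 4.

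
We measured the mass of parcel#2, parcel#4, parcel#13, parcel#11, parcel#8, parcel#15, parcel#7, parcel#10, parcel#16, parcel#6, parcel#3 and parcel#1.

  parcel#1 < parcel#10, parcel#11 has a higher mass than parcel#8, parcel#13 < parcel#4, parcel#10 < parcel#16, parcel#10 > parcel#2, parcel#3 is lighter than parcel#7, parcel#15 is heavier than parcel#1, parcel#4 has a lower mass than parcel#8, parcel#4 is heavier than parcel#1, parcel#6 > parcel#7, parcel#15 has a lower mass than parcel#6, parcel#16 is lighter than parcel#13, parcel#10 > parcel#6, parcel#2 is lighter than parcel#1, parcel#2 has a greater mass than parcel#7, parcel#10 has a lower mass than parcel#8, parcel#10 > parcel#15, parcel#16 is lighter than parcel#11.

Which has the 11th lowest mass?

parcel#8

Chaining the given pairs: parcel#3 < parcel#7 < parcel#2 < parcel#1 < parcel#15 < parcel#6 < parcel#10 < parcel#16 < parcel#13 < parcel#4 < parcel#8 < parcel#11.
The 11th smallest is parcel#8.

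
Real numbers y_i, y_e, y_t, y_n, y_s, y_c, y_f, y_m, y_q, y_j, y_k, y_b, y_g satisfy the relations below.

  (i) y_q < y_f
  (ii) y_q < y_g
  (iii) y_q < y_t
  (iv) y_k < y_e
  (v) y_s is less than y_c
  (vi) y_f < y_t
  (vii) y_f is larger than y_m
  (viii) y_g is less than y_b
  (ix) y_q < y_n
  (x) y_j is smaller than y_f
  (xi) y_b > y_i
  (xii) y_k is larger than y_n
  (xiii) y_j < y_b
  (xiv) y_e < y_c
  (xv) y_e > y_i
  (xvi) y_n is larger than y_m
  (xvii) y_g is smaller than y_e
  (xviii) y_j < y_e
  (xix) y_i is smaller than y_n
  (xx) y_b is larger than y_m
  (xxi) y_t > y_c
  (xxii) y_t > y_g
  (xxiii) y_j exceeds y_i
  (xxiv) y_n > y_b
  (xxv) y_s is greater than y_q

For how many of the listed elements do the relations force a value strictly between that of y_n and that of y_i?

2

Chaining upward from y_i reaches: y_j, y_f, y_b, y_k, y_e, y_c, y_t.
Chaining downward from y_n reaches: y_q, y_m, y_j, y_g, y_b.
Strictly between y_i and y_n are those in both lists: y_j, y_b — 2 elements.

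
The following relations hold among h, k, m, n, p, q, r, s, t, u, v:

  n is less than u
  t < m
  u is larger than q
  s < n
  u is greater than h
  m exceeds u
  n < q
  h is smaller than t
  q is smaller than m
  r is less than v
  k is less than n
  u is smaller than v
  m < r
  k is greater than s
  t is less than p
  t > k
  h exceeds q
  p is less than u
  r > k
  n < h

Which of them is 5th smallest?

h

Chaining the given pairs: s < k < n < q < h < t < p < u < m < r < v.
The 5th smallest is h.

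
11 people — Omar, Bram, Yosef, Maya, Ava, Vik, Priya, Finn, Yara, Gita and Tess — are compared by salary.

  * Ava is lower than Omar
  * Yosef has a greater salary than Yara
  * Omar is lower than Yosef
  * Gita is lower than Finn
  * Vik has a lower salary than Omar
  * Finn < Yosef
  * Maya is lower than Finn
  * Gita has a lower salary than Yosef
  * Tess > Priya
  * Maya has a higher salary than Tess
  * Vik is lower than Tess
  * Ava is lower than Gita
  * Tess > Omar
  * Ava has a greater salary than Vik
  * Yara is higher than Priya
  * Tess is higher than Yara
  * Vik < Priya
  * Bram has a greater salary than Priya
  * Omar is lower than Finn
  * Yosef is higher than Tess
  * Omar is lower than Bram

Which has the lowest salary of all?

Ava is not least since Vik < Ava; Omar is not least since Vik < Omar; Priya is not least since Vik < Priya; Bram is not least since Priya < Bram; Yara is not least since Priya < Yara; Tess is not least since Yara < Tess; Maya is not least since Tess < Maya; Gita is not least since Ava < Gita; Finn is not least since Gita < Finn; Yosef is not least since Yara < Yosef.
Only Vik has nothing below it, so Vik is the lowest salary.

Vik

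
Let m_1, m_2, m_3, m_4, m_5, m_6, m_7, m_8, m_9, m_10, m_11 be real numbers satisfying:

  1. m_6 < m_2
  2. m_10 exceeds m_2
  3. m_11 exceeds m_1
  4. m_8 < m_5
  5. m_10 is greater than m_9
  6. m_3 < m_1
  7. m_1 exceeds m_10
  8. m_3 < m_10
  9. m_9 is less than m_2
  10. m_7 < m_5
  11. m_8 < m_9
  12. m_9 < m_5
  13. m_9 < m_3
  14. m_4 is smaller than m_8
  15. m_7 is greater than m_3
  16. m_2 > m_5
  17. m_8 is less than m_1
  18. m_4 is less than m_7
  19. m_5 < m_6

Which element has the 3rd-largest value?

Chaining the given pairs: m_4 < m_8 < m_9 < m_3 < m_7 < m_5 < m_6 < m_2 < m_10 < m_1 < m_11.
Counting 3 from the largest end gives m_10.

m_10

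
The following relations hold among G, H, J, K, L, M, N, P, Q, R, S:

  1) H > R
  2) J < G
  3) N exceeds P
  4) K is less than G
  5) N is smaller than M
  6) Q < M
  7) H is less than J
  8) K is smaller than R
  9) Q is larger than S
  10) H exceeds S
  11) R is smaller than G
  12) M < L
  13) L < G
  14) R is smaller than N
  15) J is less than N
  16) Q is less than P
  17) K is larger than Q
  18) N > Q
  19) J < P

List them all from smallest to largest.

S < Q < K < R < H < J < P < N < M < L < G

The consecutive links are each given: S < Q; Q < K; K < R; R < H; H < J; J < P; P < N; N < M; M < L; L < G.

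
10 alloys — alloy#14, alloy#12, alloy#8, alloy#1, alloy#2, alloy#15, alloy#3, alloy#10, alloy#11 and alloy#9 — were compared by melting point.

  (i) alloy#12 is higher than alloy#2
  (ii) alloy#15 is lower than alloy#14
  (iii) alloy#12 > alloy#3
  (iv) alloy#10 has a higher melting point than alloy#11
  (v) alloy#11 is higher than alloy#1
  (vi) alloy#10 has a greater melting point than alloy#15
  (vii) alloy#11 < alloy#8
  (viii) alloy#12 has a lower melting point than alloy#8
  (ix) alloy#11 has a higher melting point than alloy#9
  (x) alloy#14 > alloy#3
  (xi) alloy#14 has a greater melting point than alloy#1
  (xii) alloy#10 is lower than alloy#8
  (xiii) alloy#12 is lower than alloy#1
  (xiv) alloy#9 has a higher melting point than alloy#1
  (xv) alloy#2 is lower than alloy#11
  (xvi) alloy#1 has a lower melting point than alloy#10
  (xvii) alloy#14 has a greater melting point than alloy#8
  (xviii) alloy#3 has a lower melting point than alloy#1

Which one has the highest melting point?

alloy#14

Chaining downward from alloy#14: directly below it, alloy#15, alloy#3, alloy#1, alloy#8; then alloy#12, alloy#11, alloy#10; then alloy#2, alloy#9.
That covers every other element, and nothing is given above alloy#14, so alloy#14 is the highest melting point.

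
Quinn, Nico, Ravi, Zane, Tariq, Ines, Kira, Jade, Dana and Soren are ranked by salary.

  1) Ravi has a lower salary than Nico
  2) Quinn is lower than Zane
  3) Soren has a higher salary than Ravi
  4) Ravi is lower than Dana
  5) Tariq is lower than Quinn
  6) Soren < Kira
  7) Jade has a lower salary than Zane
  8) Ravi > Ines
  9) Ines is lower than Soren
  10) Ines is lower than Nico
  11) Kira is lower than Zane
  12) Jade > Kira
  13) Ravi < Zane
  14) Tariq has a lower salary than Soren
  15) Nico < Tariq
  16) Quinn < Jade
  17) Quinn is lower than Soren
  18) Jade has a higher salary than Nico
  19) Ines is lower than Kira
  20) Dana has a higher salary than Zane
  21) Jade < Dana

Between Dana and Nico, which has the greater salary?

Dana

The relevant relations are Nico < Tariq; Tariq < Quinn; Quinn < Soren; Soren < Kira; Kira < Jade; Jade < Zane; Zane < Dana.
Together: Nico < Tariq < Quinn < Soren < Kira < Jade < Zane < Dana.
So Nico < Dana; Dana is the higher of the two.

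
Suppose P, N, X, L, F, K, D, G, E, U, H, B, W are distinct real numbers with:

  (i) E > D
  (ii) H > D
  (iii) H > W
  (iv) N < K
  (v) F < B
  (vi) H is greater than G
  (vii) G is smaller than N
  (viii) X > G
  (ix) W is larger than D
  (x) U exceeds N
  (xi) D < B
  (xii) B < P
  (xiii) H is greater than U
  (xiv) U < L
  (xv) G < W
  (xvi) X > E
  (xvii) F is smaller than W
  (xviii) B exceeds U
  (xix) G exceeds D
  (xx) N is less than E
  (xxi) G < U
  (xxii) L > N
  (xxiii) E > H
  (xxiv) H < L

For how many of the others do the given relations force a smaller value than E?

The elements the relations force below E are D, G, N, F, U, W, H — no chain reaches any other.
That is 7.

7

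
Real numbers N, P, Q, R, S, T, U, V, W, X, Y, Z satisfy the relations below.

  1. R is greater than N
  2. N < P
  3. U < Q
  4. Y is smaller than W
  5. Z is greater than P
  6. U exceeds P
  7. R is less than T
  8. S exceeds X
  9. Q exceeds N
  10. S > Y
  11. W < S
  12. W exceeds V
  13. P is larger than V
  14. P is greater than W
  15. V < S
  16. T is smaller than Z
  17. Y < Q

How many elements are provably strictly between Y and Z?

Chaining upward from Y reaches: W, P, S, U, Q.
Chaining downward from Z reaches: N, R, V, T, W, P.
Strictly between Y and Z are those in both lists: W, P — 2 elements.

2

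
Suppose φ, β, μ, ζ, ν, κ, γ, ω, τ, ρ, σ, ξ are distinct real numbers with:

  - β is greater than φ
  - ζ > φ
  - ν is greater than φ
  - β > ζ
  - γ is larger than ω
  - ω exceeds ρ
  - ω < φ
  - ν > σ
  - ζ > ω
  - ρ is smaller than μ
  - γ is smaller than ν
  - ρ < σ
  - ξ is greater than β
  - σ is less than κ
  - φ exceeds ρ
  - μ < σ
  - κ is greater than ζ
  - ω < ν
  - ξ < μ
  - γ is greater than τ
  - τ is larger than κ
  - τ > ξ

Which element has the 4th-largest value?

κ

The consecutive relations fix a unique order: ρ < ω < φ < ζ < β < ξ < μ < σ < κ < τ < γ < ν.
The 4th largest is κ.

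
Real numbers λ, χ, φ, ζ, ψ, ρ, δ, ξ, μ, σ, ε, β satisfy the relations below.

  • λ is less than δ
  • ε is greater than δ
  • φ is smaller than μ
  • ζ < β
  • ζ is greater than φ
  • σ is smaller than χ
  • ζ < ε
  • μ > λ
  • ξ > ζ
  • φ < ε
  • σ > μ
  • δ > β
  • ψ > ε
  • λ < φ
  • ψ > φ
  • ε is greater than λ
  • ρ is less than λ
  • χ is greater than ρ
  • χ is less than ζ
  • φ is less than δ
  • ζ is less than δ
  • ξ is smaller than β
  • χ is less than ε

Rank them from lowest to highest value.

ρ < λ < φ < μ < σ < χ < ζ < ξ < β < δ < ε < ψ

Each adjacent pair is fixed by a given relation: ρ < λ; λ < φ; φ < μ; μ < σ; σ < χ; χ < ζ; ζ < ξ; ξ < β; β < δ; δ < ε; ε < ψ. Chaining them end to end gives the full order.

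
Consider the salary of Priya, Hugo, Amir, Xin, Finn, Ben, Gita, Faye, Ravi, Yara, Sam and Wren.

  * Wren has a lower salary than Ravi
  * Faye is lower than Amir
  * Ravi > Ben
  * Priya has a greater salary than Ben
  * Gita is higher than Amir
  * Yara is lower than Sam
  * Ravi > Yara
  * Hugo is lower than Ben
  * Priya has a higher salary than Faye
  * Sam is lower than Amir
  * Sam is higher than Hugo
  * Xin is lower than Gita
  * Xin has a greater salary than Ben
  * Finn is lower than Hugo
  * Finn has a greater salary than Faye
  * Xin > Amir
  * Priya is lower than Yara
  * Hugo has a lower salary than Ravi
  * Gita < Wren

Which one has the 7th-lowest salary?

Sam

Chaining the given pairs: Faye < Finn < Hugo < Ben < Priya < Yara < Sam < Amir < Xin < Gita < Wren < Ravi.
The 7th smallest is Sam.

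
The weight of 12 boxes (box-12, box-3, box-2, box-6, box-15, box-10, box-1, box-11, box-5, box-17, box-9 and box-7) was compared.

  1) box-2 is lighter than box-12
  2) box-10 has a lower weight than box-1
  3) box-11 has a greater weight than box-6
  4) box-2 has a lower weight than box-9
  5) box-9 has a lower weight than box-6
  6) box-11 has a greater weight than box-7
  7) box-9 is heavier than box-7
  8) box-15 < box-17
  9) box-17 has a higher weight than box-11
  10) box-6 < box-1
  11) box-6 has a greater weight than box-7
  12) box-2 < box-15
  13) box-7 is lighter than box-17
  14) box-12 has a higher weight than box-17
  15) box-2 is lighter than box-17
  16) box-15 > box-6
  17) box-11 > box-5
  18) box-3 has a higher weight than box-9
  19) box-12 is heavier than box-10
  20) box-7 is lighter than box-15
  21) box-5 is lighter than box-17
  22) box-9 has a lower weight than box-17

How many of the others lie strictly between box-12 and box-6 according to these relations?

3

The relations place box-6 below box-12. An element lies strictly between them when it is forced above box-6 and also forced below box-12.
Above box-6: {box-15, box-11, box-17, box-1}. Below box-12: {box-2, box-7, box-10, box-9, box-5, box-15, box-11, box-17}.
Intersection: {box-15, box-11, box-17} — 3.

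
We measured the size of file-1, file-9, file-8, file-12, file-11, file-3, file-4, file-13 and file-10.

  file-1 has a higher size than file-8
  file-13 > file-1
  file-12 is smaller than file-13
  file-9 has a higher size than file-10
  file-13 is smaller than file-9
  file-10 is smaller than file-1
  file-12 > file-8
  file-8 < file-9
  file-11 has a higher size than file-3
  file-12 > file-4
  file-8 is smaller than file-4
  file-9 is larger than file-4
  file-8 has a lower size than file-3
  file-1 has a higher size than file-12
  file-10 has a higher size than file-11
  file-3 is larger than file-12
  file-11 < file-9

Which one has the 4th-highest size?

Piecing the relations together gives one ordering: file-8 < file-4 < file-12 < file-3 < file-11 < file-10 < file-1 < file-13 < file-9.
Counting 4 from the largest end gives file-10.

file-10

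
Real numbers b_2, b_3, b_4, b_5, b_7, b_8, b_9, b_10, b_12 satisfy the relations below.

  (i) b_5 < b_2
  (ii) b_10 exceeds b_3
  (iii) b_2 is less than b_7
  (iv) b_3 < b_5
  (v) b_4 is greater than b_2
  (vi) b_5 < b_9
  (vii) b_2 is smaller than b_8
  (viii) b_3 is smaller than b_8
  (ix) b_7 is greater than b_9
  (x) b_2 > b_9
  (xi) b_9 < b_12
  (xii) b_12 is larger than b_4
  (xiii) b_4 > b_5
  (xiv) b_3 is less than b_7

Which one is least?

b_3

Chaining upward from b_3: directly above it, b_5, b_8, b_7, b_10; then b_9, b_2, b_4; then b_12.
That covers every other element, and nothing is given below b_3, so b_3 is the least.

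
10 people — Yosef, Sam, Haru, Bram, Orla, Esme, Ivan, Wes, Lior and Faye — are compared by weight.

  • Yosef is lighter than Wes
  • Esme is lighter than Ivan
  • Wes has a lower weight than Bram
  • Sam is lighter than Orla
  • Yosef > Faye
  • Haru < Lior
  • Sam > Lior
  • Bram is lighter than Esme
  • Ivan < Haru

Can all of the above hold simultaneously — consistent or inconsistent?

consistent

Every relation is compatible with Faye < Yosef < Wes < Bram < Esme < Ivan < Haru < Lior < Sam < Orla; the set is consistent.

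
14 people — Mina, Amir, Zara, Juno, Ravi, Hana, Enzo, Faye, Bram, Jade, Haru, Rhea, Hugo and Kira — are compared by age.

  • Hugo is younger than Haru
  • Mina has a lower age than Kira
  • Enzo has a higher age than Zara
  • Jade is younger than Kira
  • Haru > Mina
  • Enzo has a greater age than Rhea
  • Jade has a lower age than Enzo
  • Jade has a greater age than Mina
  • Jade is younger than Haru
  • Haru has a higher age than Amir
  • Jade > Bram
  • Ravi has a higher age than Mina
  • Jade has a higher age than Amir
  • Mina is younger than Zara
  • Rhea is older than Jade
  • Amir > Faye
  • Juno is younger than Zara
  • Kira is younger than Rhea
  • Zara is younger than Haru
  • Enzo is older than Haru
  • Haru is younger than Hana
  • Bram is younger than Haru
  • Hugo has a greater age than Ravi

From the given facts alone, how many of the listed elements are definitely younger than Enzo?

From Enzo the given relations immediately reach Jade, Rhea, Zara, Haru.
From those, Mina, Bram, Juno, Amir, Kira, Hugo — 10 in total.
From those, Faye, Ravi — 12 in total.
Nothing else is reachable below Enzo; 12 in all.

12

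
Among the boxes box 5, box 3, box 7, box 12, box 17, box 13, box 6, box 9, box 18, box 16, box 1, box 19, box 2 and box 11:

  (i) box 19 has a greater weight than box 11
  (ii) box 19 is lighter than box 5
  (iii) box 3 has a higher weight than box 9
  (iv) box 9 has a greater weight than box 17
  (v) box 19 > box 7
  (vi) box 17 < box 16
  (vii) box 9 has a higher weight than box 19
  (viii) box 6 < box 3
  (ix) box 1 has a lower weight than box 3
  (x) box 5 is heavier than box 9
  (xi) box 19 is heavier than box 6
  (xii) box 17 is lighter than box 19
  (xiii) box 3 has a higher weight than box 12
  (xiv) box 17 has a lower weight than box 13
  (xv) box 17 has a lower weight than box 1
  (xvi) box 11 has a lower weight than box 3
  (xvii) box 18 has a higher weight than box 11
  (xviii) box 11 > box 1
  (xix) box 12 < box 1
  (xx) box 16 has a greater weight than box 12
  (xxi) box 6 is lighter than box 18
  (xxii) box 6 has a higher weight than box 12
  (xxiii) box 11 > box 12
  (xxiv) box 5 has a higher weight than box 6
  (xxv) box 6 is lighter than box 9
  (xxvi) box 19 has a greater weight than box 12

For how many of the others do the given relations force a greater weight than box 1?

6

From box 1 the given relations immediately reach box 11, box 3.
From those, box 19, box 18 — 4 in total.
From those, box 9, box 5 — 6 in total.
No other element is forced above box 1 by the given relations, so the count is 6.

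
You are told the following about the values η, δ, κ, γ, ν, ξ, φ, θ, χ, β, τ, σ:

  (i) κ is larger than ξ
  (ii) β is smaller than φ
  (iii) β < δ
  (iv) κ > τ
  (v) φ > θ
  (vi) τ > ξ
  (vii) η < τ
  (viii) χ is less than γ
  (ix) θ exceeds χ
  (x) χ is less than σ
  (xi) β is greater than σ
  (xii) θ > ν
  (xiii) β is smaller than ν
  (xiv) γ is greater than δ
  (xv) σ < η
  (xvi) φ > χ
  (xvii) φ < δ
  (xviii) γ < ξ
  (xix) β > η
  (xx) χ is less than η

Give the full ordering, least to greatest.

χ < σ < η < β < ν < θ < φ < δ < γ < ξ < τ < κ

The consecutive links are each given: χ < σ; σ < η; η < β; β < ν; ν < θ; θ < φ; φ < δ; δ < γ; γ < ξ; ξ < τ; τ < κ.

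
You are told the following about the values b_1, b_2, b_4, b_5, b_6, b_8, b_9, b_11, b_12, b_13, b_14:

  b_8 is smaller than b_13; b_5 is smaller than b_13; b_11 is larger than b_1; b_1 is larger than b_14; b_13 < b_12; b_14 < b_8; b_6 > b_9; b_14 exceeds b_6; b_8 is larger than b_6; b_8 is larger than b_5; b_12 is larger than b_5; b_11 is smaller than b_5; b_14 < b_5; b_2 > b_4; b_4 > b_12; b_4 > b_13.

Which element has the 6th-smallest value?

Chaining the given pairs: b_9 < b_6 < b_14 < b_1 < b_11 < b_5 < b_8 < b_13 < b_12 < b_4 < b_2.
The 6th smallest is b_5.

b_5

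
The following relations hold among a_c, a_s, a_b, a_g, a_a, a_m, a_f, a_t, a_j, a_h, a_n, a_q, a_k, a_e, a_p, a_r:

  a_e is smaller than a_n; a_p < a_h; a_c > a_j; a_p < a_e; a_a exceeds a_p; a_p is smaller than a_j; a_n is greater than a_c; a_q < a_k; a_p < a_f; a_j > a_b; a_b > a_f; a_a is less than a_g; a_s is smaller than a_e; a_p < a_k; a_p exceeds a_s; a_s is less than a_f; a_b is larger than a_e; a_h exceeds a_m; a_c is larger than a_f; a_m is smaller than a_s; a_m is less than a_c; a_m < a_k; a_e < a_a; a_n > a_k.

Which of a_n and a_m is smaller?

Following the relations from a_m: a_m < a_s < a_p < a_e < a_b < a_j < a_c < a_n.
So a_m < a_n; a_m is the smaller of the two.

a_m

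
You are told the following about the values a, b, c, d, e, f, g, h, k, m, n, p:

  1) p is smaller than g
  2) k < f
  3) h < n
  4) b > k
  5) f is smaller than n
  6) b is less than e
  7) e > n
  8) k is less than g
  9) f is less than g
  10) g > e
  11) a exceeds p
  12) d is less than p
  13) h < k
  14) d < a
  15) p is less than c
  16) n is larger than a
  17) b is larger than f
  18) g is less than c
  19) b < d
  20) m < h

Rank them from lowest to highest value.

The consecutive links are each given: m < h; h < k; k < f; f < b; b < d; d < p; p < a; a < n; n < e; e < g; g < c.

m < h < k < f < b < d < p < a < n < e < g < c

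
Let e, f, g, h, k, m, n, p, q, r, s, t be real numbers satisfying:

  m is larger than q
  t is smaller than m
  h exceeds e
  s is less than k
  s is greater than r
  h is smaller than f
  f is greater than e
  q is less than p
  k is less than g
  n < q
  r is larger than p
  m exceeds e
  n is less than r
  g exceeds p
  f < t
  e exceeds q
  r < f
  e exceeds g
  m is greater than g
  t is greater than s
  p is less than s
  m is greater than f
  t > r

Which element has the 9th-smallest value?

Chaining the given pairs: n < q < p < r < s < k < g < e < h < f < t < m.
The 9th smallest is h.

h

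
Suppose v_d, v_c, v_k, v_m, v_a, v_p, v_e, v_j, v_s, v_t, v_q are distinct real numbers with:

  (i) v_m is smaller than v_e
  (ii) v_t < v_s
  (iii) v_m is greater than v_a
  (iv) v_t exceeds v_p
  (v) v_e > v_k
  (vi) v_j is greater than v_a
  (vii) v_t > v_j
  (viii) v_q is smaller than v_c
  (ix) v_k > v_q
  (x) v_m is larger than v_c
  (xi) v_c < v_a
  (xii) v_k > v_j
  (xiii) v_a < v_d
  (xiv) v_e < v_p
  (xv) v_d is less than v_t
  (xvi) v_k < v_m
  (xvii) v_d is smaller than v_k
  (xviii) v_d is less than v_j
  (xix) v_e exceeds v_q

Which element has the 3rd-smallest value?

v_a

The consecutive relations fix a unique order: v_q < v_c < v_a < v_d < v_j < v_k < v_m < v_e < v_p < v_t < v_s.
Counting 3 from the smallest end gives v_a.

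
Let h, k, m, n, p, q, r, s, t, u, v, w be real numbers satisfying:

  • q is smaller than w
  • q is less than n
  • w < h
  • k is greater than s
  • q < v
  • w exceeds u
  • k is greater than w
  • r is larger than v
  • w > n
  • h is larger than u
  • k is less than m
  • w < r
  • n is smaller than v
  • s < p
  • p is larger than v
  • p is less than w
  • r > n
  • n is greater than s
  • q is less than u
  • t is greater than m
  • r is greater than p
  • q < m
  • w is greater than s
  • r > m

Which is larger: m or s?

s < n < v < p < w < k < m, by transitivity through n, v, p, w, k.
So s < m; m is the larger of the two.

m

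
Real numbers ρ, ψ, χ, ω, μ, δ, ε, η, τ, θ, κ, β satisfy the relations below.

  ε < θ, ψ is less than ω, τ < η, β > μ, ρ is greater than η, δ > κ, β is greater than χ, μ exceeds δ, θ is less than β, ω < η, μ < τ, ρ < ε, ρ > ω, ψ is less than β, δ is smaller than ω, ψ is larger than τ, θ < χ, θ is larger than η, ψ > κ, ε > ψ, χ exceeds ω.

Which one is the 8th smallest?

ρ

Chaining the given pairs: κ < δ < μ < τ < ψ < ω < η < ρ < ε < θ < χ < β.
The 8th smallest is ρ.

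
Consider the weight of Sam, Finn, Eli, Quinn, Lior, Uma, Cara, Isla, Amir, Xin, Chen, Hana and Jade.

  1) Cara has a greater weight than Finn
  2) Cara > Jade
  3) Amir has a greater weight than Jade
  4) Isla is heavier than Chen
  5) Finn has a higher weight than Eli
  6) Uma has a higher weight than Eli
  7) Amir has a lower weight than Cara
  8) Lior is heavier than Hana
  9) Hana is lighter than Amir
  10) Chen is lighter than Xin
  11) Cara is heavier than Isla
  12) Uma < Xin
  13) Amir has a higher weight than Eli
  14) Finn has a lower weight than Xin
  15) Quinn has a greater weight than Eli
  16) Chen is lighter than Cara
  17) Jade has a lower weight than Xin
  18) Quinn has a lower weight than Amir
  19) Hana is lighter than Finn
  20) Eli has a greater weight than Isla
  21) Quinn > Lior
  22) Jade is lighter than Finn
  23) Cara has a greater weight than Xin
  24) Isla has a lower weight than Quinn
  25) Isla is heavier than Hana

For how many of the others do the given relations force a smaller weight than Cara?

11

From Cara the given relations immediately reach Jade, Chen, Isla, Amir, Finn, Xin.
From those, Hana, Eli, Quinn, Uma — 10 in total.
From those, Lior — 11 in total.
Nothing else is reachable below Cara; 11 in all.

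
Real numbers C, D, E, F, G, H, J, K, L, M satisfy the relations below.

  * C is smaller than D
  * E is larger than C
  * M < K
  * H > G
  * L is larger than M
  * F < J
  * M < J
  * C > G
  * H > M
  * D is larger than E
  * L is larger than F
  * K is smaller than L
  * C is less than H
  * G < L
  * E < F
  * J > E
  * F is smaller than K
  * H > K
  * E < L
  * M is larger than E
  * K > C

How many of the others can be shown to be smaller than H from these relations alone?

6

The elements the relations force below H are G, C, E, F, M, K — no chain reaches any other.
That is 6.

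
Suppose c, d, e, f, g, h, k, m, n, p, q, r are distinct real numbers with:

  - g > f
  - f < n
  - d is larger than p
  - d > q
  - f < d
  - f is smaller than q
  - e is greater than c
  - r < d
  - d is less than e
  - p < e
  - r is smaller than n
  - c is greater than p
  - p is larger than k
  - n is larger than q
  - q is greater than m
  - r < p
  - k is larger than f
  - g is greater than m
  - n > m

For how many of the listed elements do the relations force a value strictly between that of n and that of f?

Chaining upward from f reaches: k, g, q, p, c, d, e.
Chaining downward from n reaches: m, q, r.
Strictly between f and n are those in both lists: q — 1 element.

1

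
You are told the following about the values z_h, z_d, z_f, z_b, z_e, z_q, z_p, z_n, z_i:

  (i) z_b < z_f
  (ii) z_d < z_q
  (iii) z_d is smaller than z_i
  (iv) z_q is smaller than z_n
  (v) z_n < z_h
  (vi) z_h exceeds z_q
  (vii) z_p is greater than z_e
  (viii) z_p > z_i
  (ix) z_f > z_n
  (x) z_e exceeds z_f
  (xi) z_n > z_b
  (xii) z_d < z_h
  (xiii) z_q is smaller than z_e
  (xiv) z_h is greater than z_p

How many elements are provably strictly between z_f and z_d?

Chaining upward from z_d reaches: z_q, z_n, z_i, z_e, z_p, z_h.
Chaining downward from z_f reaches: z_b, z_q, z_n.
Strictly between z_d and z_f are those in both lists: z_q, z_n — 2 elements.

2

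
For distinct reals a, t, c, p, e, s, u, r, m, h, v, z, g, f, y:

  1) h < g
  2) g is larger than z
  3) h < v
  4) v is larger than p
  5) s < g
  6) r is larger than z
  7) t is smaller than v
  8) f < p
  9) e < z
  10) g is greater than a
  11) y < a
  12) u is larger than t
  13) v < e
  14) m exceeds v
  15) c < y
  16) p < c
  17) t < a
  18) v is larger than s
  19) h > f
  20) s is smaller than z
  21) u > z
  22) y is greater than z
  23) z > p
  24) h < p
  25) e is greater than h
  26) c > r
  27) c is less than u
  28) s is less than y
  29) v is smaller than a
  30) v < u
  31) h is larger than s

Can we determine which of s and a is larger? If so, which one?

The relevant relations are s < h; h < p; p < v; v < e; e < z; z < r; r < c; c < y; y < a.
Chaining these gives s < h < p < v < e < z < r < c < y < a.
So a is larger.

a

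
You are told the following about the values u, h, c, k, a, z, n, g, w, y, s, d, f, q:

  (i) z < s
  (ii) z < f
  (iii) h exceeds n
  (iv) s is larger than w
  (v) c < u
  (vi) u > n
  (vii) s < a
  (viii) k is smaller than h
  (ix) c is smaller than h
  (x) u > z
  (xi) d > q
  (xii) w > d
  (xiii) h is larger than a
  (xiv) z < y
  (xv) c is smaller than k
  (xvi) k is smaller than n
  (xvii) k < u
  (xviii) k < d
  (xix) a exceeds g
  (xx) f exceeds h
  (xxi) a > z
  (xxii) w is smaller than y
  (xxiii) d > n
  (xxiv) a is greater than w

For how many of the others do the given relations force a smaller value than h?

From h the given relations immediately reach c, k, n, a.
From those, z, g, w, s — 8 in total.
From those, d — 9 in total.
From those, q — 10 in total.
No other element is forced below h by the given relations, so the count is 10.

10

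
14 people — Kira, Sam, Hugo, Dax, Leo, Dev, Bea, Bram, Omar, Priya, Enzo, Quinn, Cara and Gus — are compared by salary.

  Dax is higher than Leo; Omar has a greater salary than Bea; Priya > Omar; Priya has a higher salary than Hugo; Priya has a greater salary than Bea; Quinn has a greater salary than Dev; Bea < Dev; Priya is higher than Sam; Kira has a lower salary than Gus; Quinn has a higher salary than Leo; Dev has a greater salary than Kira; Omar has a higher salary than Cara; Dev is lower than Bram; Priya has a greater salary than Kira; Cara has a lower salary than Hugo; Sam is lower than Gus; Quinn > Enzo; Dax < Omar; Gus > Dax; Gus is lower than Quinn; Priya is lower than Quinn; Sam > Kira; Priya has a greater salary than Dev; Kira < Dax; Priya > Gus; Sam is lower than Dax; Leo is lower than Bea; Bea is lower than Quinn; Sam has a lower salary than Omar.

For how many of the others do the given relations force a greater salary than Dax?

4

Directly above Dax: Gus, Omar.
One step further: Priya, Quinn (4 so far).
Nothing else is reachable above Dax; 4 in all.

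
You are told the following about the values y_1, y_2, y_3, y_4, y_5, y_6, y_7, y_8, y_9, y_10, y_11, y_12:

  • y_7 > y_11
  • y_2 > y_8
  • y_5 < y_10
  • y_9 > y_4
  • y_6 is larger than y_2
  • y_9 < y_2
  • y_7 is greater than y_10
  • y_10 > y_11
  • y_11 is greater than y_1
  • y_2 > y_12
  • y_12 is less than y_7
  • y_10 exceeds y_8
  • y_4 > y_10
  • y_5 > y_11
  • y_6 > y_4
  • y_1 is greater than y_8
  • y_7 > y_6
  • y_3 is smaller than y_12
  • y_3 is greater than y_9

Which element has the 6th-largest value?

y_9

The consecutive relations fix a unique order: y_8 < y_1 < y_11 < y_5 < y_10 < y_4 < y_9 < y_3 < y_12 < y_2 < y_6 < y_7.
The 6th largest is y_9.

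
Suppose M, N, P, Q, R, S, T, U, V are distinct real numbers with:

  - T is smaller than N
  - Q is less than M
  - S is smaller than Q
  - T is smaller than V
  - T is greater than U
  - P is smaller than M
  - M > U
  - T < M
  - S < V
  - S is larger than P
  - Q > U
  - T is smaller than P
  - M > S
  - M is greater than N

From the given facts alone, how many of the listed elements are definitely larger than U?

Directly above U: T, Q, M.
One step further: P, V, N (6 so far).
One step further: S (7 so far).
Nothing else is reachable above U; 7 in all.

7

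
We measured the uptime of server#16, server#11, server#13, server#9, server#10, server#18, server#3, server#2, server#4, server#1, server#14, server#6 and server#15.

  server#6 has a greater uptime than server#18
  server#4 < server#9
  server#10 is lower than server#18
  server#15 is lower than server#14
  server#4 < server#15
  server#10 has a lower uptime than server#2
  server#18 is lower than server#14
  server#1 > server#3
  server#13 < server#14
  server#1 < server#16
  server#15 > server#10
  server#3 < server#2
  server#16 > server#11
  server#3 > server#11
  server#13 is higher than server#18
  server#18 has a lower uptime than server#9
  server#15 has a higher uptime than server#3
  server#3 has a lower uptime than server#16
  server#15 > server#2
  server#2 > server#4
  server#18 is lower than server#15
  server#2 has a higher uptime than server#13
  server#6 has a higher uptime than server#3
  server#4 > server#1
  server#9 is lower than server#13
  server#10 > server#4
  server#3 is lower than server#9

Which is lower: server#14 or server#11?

Chaining the given relations: server#11 < server#3 < server#1 < server#4 < server#10 < server#18 < server#9 < server#13 < server#2 < server#15 < server#14.
So server#11 < server#14; server#11 is the lower of the two.

server#11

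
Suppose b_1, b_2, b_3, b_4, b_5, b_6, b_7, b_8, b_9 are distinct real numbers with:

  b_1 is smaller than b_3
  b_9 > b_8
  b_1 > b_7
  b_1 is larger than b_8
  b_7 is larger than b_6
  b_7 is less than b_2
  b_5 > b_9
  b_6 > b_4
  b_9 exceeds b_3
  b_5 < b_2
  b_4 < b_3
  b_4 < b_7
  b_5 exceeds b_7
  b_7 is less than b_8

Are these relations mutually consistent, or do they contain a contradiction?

consistent

Every relation is compatible with b_4 < b_6 < b_7 < b_8 < b_1 < b_3 < b_9 < b_5 < b_2; the set is consistent.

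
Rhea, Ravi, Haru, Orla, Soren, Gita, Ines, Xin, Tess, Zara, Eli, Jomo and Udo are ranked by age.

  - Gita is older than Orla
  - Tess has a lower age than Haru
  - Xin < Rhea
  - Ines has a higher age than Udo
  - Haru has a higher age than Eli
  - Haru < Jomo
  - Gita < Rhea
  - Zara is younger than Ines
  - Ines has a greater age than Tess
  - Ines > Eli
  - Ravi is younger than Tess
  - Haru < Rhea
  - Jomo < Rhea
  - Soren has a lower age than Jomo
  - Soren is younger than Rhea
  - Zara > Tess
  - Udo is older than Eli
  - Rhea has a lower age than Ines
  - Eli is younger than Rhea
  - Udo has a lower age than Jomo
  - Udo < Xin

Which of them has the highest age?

Ines

Chaining downward from Ines: directly below it, Eli, Udo, Tess, Zara, Rhea; then Soren, Ravi, Xin, Haru, Jomo, Gita; then Orla.
That covers every other element, and nothing is given above Ines, so Ines is the highest age.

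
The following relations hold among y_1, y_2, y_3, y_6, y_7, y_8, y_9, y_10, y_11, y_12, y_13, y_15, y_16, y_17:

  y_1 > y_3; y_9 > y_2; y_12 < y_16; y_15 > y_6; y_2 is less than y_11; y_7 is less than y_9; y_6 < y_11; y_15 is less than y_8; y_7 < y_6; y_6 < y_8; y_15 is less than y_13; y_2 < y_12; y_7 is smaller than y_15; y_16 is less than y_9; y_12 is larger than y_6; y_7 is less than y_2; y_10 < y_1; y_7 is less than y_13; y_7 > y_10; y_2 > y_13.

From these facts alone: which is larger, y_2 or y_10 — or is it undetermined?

y_2

Link the given pairs in sequence: y_10 < y_7; y_7 < y_6; y_6 < y_15; y_15 < y_13; y_13 < y_2.
Chaining these gives y_10 < y_7 < y_6 < y_15 < y_13 < y_2.
So y_2 is larger.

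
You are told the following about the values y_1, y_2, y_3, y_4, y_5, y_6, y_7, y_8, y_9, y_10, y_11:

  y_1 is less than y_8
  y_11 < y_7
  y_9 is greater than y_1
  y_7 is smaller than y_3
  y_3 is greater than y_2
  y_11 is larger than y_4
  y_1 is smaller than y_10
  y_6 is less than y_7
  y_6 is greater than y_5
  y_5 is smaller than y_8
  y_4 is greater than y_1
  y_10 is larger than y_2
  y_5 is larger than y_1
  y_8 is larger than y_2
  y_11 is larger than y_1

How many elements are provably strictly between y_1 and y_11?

Chaining upward from y_1 reaches: y_9, y_4, y_10, y_5, y_6, y_7, y_3, y_8.
Chaining downward from y_11 reaches: y_4.
Strictly between y_1 and y_11 are those in both lists: y_4 — 1 element.

1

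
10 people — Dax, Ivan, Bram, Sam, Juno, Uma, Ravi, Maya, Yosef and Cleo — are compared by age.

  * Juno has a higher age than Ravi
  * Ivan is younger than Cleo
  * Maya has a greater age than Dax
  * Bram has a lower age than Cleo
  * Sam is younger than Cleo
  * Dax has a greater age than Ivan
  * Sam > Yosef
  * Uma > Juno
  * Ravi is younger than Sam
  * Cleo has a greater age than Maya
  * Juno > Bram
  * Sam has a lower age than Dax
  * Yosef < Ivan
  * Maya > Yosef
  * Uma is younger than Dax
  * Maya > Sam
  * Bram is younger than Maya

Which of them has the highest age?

Cleo

Chaining downward from Cleo: directly below it, Bram, Ivan, Sam, Maya; then Ravi, Yosef, Dax; then Uma; then Juno.
That covers every other element, and nothing is given above Cleo, so Cleo is the highest age.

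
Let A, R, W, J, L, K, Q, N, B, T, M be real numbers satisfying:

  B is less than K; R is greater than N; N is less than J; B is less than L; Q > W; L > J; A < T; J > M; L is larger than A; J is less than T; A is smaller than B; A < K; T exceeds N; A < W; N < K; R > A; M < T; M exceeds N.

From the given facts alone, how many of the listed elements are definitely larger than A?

Directly above A: B, W, R, K, L, T.
One step further: Q (7 so far).
Nothing else is reachable above A; 7 in all.

7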